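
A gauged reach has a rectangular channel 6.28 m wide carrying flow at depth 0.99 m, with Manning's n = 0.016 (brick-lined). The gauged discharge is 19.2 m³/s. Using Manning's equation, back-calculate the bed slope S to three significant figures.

A = b·y = 6.28 × 0.99 = 6.217 m²
P = b + 2y = 6.28 + 2×0.99 = 8.260 m
R = A/P = 6.217/8.260 = 0.7527 m
S = (Q·n / (1·A·R^(2/3)))² = (19.2×0.016 / (1×6.217×0.8275))² = 0.003566

0.00357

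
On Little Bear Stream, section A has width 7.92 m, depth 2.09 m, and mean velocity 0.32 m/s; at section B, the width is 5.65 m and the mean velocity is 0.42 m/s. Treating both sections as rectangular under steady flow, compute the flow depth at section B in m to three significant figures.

Q = A₁V₁ = (7.92×2.09) × 0.32 = 5.297 m³/s
d₂ = Q/(b₂ V₂) = 5.297/(5.65×0.42) = 2.232 m

2.23 m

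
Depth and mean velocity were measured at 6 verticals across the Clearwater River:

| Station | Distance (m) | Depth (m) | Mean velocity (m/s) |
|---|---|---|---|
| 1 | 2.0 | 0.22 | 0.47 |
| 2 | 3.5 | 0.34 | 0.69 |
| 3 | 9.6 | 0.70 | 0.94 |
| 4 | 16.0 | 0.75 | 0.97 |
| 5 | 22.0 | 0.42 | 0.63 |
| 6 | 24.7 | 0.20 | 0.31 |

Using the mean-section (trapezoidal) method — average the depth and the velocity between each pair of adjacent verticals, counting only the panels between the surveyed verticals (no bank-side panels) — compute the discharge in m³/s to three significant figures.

10.5 m³/s

Panel 1-2: Δb = 1.5 m, d̄ = (0.22+0.34)/2 = 0.28, v̄ = (0.47+0.69)/2 = 0.58 → q = 1.5×0.28×0.58 = 0.2436 m³/s
Panel 2-3: Δb = 6.1 m, d̄ = (0.34+0.70)/2 = 0.52, v̄ = (0.69+0.94)/2 = 0.815 → q = 6.1×0.52×0.815 = 2.585 m³/s
Panel 3-4: Δb = 6.4 m, d̄ = (0.70+0.75)/2 = 0.725, v̄ = (0.94+0.97)/2 = 0.955 → q = 6.4×0.725×0.955 = 4.431 m³/s
Panel 4-5: Δb = 6 m, d̄ = (0.75+0.42)/2 = 0.585, v̄ = (0.97+0.63)/2 = 0.8 → q = 6×0.585×0.8 = 2.808 m³/s
Panel 5-6: Δb = 2.7 m, d̄ = (0.42+0.20)/2 = 0.31, v̄ = (0.63+0.31)/2 = 0.47 → q = 2.7×0.31×0.47 = 0.3934 m³/s
Q = Σ q = 10.46 m³/s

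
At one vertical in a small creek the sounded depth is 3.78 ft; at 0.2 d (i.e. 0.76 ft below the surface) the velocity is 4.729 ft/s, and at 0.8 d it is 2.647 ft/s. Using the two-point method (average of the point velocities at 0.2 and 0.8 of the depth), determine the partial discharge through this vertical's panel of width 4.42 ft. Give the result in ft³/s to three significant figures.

61.6 ft³/s

v̄ = (4.729 + 2.647) / 2 = 3.688 ft/s
q = v̄ × d × w = 3.688 × 3.78 × 4.42 = 61.62 ft³/s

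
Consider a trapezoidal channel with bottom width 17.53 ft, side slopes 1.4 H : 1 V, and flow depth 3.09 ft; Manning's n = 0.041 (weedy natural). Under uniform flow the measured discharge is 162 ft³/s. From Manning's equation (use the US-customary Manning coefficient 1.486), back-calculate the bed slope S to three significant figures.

A = (b + z·y)·y = (17.53 + 1.4×3.09)×3.09 = 67.54 ft²
P = b + 2y√(1+z²) = 17.53 + 2×3.09×√(1+1.4²) = 28.16 ft
R = A/P = 67.54/28.16 = 2.398 ft
S = (Q·n / (1.486·A·R^(2/3)))² = (162×0.041 / (1.486×67.54×1.792))² = 0.001365

0.00136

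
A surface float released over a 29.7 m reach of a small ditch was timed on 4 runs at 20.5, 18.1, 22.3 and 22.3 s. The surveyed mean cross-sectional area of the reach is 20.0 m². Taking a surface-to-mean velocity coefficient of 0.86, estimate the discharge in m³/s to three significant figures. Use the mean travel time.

24.6 m³/s

t̄ = (20.5 + 18.1 + 22.3 + 22.3) / 4 = 20.8 s
v_surface = L / t̄ = 29.7 / 20.8 = 1.428 m/s
v_mean = 0.86 × 1.428 = 1.228 m/s
Q = A × v_mean = 20.0 × 1.228 = 24.56 m³/s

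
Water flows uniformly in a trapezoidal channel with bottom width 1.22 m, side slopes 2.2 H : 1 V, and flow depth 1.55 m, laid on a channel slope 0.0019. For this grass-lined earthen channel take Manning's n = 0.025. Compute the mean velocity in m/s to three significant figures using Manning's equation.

1.53 m/s

A = (b + z·y)·y = (1.22 + 2.2×1.55)×1.55 = 7.177 m²
P = b + 2y√(1+z²) = 1.22 + 2×1.55×√(1+2.2²) = 8.711 m
R = A/P = 7.177/8.711 = 0.8238 m
Q = (1/n)·A·R^(2/3)·S^(1/2) = (1/0.025) × 7.177 × 0.8238^(2/3) × 0.0019^(1/2) = 11.00 m³/s
V = Q/A = 11.00/7.177 = 1.532 m/s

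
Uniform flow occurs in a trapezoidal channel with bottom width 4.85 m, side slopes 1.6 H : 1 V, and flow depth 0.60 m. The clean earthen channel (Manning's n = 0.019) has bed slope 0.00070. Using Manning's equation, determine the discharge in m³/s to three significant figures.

A = (b + z·y)·y = (4.85 + 1.6×0.60)×0.60 = 3.486 m²
P = b + 2y√(1+z²) = 4.85 + 2×0.60×√(1+1.6²) = 7.114 m
R = A/P = 3.486/7.114 = 0.4900 m
Q = (1/n)·A·R^(2/3)·S^(1/2) = (1/0.019) × 3.486 × 0.4900^(2/3) × 0.00070^(1/2) = 3.017 m³/s

3.02 m³/s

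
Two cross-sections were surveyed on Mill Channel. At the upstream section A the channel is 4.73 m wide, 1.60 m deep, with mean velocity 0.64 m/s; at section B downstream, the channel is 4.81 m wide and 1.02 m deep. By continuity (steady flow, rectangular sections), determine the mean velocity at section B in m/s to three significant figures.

Q = A₁V₁ = (4.73×1.60) × 0.64 = 4.844 m³/s
A₂ = 4.81 × 1.02 = 4.906 m²
V₂ = Q/A₂ = 4.844/4.906 = 0.9872 m/s

0.987 m/s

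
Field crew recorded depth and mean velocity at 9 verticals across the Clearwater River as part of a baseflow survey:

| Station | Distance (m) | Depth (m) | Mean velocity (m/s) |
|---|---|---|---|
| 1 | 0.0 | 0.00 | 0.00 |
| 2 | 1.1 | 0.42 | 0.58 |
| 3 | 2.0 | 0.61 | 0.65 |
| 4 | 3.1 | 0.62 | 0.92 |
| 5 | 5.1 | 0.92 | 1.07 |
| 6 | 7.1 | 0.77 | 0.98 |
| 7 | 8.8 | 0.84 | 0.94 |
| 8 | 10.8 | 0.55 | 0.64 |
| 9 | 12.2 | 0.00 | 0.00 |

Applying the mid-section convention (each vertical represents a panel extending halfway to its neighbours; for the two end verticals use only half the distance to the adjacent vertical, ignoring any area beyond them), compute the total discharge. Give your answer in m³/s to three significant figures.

6.95 m³/s

w_2 = (2.0 − 0.0)/2 = 1 m; q_2 = 0.58 × 0.42 × 1 = 0.2436 m³/s
w_3 = (3.1 − 1.1)/2 = 1 m; q_3 = 0.65 × 0.61 × 1 = 0.3965 m³/s
w_4 = (5.1 − 2.0)/2 = 1.55 m; q_4 = 0.92 × 0.62 × 1.55 = 0.8841 m³/s
w_5 = (7.1 − 3.1)/2 = 2 m; q_5 = 1.07 × 0.92 × 2 = 1.969 m³/s
w_6 = (8.8 − 5.1)/2 = 1.85 m; q_6 = 0.98 × 0.77 × 1.85 = 1.396 m³/s
w_7 = (10.8 − 7.1)/2 = 1.85 m; q_7 = 0.94 × 0.84 × 1.85 = 1.461 m³/s
w_8 = (12.2 − 8.8)/2 = 1.7 m; q_8 = 0.64 × 0.55 × 1.7 = 0.5984 m³/s
Stations 1, 9 contribute zero (depth or velocity is 0).
Q = Σ qᵢ = 6.948 m³/s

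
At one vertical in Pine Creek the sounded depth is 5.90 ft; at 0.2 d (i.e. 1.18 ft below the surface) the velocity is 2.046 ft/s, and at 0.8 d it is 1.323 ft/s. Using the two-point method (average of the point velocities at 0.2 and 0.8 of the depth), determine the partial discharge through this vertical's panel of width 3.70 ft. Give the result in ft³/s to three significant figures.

v̄ = (2.046 + 1.323) / 2 = 1.685 ft/s
q = v̄ × d × w = 1.685 × 5.90 × 3.70 = 36.77 ft³/s

36.8 ft³/s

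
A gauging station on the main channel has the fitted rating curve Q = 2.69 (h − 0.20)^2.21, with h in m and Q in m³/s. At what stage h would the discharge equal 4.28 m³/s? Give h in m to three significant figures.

h − h₀ = (Q/C)^(1/b) = (4.28/2.69)^(1/2.21) = 1.234 m
h = 0.20 + 1.234 = 1.434 m

1.43 m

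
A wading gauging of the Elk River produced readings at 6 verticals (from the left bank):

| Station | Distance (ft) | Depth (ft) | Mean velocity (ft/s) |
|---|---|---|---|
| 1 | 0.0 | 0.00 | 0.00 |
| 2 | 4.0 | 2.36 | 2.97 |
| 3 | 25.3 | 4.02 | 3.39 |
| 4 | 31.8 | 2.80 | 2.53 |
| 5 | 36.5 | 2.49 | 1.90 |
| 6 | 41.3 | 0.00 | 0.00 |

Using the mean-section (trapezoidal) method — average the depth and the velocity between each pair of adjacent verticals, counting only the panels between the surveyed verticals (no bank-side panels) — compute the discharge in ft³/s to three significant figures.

322 ft³/s

Panel 1-2: Δb = 4 ft, d̄ = (0.00+2.36)/2 = 1.18, v̄ = (0.00+2.97)/2 = 1.485 → q = 4×1.18×1.485 = 7.009 ft³/s
Panel 2-3: Δb = 21.3 ft, d̄ = (2.36+4.02)/2 = 3.19, v̄ = (2.97+3.39)/2 = 3.18 → q = 21.3×3.19×3.18 = 216.1 ft³/s
Panel 3-4: Δb = 6.5 ft, d̄ = (4.02+2.80)/2 = 3.41, v̄ = (3.39+2.53)/2 = 2.96 → q = 6.5×3.41×2.96 = 65.61 ft³/s
Panel 4-5: Δb = 4.7 ft, d̄ = (2.80+2.49)/2 = 2.645, v̄ = (2.53+1.90)/2 = 2.215 → q = 4.7×2.645×2.215 = 27.54 ft³/s
Panel 5-6: Δb = 4.8 ft, d̄ = (2.49+0.00)/2 = 1.245, v̄ = (1.90+0.00)/2 = 0.95 → q = 4.8×1.245×0.95 = 5.677 ft³/s
Q = Σ q = 321.9 ft³/s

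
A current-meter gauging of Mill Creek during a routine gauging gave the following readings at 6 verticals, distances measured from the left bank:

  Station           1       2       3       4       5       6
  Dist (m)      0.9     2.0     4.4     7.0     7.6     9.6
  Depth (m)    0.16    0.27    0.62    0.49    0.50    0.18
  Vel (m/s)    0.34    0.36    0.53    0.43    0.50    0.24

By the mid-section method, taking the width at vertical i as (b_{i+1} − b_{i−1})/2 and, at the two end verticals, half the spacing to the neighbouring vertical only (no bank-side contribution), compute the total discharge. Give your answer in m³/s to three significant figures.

w_1 = (2.0 − 0.9)/2 = 0.55 m; q_1 = 0.34 × 0.16 × 0.55 = 0.02992 m³/s
w_2 = (4.4 − 0.9)/2 = 1.75 m; q_2 = 0.36 × 0.27 × 1.75 = 0.1701 m³/s
w_3 = (7.0 − 2.0)/2 = 2.5 m; q_3 = 0.53 × 0.62 × 2.5 = 0.8215 m³/s
w_4 = (7.6 − 4.4)/2 = 1.6 m; q_4 = 0.43 × 0.49 × 1.6 = 0.3371 m³/s
w_5 = (9.6 − 7.0)/2 = 1.3 m; q_5 = 0.50 × 0.50 × 1.3 = 0.3250 m³/s
w_6 = (9.6 − 7.6)/2 = 1 m; q_6 = 0.24 × 0.18 × 1 = 0.04320 m³/s
Q = Σ qᵢ = 1.727 m³/s

1.73 m³/s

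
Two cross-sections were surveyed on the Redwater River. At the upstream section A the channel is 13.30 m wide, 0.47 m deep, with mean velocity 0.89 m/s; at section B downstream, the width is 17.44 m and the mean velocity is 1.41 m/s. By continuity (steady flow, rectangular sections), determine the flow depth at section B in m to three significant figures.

0.226 m

Q = A₁V₁ = (13.30×0.47) × 0.89 = 5.563 m³/s
d₂ = Q/(b₂ V₂) = 5.563/(17.44×1.41) = 0.2262 m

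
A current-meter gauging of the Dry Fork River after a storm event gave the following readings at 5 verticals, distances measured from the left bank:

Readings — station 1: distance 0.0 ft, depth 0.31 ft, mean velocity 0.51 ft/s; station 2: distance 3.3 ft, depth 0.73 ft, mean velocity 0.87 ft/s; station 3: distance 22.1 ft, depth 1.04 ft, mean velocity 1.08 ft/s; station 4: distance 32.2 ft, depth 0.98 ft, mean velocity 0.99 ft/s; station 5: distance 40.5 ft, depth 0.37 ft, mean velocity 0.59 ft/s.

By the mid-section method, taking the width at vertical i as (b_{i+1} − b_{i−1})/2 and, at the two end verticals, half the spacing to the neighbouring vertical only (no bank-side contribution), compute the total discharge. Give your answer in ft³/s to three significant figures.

w_1 = (3.3 − 0.0)/2 = 1.65 ft; q_1 = 0.51 × 0.31 × 1.65 = 0.2609 ft³/s
w_2 = (22.1 − 0.0)/2 = 11.05 ft; q_2 = 0.87 × 0.73 × 11.05 = 7.018 ft³/s
w_3 = (32.2 − 3.3)/2 = 14.45 ft; q_3 = 1.08 × 1.04 × 14.45 = 16.23 ft³/s
w_4 = (40.5 − 22.1)/2 = 9.2 ft; q_4 = 0.99 × 0.98 × 9.2 = 8.926 ft³/s
w_5 = (40.5 − 32.2)/2 = 4.15 ft; q_5 = 0.59 × 0.37 × 4.15 = 0.9059 ft³/s
Q = Σ qᵢ = 33.34 ft³/s

33.3 ft³/s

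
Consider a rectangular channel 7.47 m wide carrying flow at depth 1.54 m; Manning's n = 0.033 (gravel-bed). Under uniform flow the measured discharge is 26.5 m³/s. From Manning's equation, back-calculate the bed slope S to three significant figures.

A = b·y = 7.47 × 1.54 = 11.50 m²
P = b + 2y = 7.47 + 2×1.54 = 10.55 m
R = A/P = 11.50/10.55 = 1.090 m
S = (Q·n / (1·A·R^(2/3)))² = (26.5×0.033 / (1×11.50×1.059))² = 0.005149

0.00515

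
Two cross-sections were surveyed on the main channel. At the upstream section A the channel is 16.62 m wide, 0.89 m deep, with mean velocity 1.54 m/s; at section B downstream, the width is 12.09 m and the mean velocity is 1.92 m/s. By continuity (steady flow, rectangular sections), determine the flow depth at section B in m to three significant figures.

Q = A₁V₁ = (16.62×0.89) × 1.54 = 22.78 m³/s
d₂ = Q/(b₂ V₂) = 22.78/(12.09×1.92) = 0.9813 m

0.981 m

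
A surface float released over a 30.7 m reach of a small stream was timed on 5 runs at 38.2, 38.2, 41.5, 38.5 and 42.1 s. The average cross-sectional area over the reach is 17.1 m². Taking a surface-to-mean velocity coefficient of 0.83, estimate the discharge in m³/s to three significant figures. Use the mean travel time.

11.0 m³/s

t̄ = (38.2 + 38.2 + 41.5 + 38.5 + 42.1) / 5 = 39.7 s
v_surface = L / t̄ = 30.7 / 39.7 = 0.7733 m/s
v_mean = 0.83 × 0.7733 = 0.6418 m/s
Q = A × v_mean = 17.1 × 0.6418 = 10.98 m³/s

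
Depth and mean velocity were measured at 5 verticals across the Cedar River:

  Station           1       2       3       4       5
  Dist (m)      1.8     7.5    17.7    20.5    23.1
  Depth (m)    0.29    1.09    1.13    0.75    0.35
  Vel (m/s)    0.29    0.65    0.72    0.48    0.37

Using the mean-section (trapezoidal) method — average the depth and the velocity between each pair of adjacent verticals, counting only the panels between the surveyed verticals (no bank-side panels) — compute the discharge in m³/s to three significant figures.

Panel 1-2: Δb = 5.7 m, d̄ = (0.29+1.09)/2 = 0.69, v̄ = (0.29+0.65)/2 = 0.47 → q = 5.7×0.69×0.47 = 1.849 m³/s
Panel 2-3: Δb = 10.2 m, d̄ = (1.09+1.13)/2 = 1.11, v̄ = (0.65+0.72)/2 = 0.685 → q = 10.2×1.11×0.685 = 7.756 m³/s
Panel 3-4: Δb = 2.8 m, d̄ = (1.13+0.75)/2 = 0.94, v̄ = (0.72+0.48)/2 = 0.6 → q = 2.8×0.94×0.6 = 1.579 m³/s
Panel 4-5: Δb = 2.6 m, d̄ = (0.75+0.35)/2 = 0.55, v̄ = (0.48+0.37)/2 = 0.425 → q = 2.6×0.55×0.425 = 0.6078 m³/s
Q = Σ q = 11.79 m³/s

11.8 m³/s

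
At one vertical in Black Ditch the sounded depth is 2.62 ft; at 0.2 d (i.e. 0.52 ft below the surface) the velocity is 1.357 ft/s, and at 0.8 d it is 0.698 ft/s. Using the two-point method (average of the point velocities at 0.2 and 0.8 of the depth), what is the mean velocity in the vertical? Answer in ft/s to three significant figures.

v̄ = (1.357 + 0.698) / 2 = 1.028 ft/s

1.03 ft/s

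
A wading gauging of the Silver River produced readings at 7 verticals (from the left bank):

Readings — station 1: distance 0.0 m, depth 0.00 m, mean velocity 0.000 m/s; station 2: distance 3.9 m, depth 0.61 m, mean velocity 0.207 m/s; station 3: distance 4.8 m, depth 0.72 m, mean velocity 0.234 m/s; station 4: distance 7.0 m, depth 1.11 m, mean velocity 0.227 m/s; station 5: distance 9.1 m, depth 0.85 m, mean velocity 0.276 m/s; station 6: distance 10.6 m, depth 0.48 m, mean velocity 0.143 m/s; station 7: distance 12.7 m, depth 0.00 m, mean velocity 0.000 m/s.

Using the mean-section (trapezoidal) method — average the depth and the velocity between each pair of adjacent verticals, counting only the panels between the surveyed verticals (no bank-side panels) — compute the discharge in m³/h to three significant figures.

5330 m³/h

Panel 1-2: Δb = 3.9 m, d̄ = (0.00+0.61)/2 = 0.305, v̄ = (0.000+0.207)/2 = 0.1035 → q = 3.9×0.305×0.1035 = 0.1231 m³/s
Panel 2-3: Δb = 0.9 m, d̄ = (0.61+0.72)/2 = 0.665, v̄ = (0.207+0.234)/2 = 0.2205 → q = 0.9×0.665×0.2205 = 0.1320 m³/s
Panel 3-4: Δb = 2.2 m, d̄ = (0.72+1.11)/2 = 0.915, v̄ = (0.234+0.227)/2 = 0.2305 → q = 2.2×0.915×0.2305 = 0.4640 m³/s
Panel 4-5: Δb = 2.1 m, d̄ = (1.11+0.85)/2 = 0.98, v̄ = (0.227+0.276)/2 = 0.2515 → q = 2.1×0.98×0.2515 = 0.5176 m³/s
Panel 5-6: Δb = 1.5 m, d̄ = (0.85+0.48)/2 = 0.665, v̄ = (0.276+0.143)/2 = 0.2095 → q = 1.5×0.665×0.2095 = 0.2090 m³/s
Panel 6-7: Δb = 2.1 m, d̄ = (0.48+0.00)/2 = 0.24, v̄ = (0.143+0.000)/2 = 0.0715 → q = 2.1×0.24×0.0715 = 0.03604 m³/s
Q = Σ q = 1.482 m³/s
= 1.482 × 3600 = 5334 m³/h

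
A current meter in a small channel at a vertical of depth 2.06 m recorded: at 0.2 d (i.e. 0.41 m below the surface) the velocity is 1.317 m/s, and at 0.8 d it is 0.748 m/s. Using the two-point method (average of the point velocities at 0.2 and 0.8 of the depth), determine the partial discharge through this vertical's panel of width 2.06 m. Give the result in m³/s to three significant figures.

4.38 m³/s

v̄ = (1.317 + 0.748) / 2 = 1.033 m/s
q = v̄ × d × w = 1.033 × 2.06 × 2.06 = 4.382 m³/s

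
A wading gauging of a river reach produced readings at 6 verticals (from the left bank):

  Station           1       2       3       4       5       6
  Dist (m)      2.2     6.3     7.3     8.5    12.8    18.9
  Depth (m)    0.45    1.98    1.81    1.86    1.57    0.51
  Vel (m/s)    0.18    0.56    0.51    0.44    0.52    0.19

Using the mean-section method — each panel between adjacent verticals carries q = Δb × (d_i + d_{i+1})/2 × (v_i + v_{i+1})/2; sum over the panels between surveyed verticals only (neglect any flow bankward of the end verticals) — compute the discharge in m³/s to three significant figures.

9.69 m³/s

Panel 1-2: Δb = 4.1 m, d̄ = (0.45+1.98)/2 = 1.215, v̄ = (0.18+0.56)/2 = 0.37 → q = 4.1×1.215×0.37 = 1.843 m³/s
Panel 2-3: Δb = 1 m, d̄ = (1.98+1.81)/2 = 1.895, v̄ = (0.56+0.51)/2 = 0.535 → q = 1×1.895×0.535 = 1.014 m³/s
Panel 3-4: Δb = 1.2 m, d̄ = (1.81+1.86)/2 = 1.835, v̄ = (0.51+0.44)/2 = 0.475 → q = 1.2×1.835×0.475 = 1.046 m³/s
Panel 4-5: Δb = 4.3 m, d̄ = (1.86+1.57)/2 = 1.715, v̄ = (0.44+0.52)/2 = 0.48 → q = 4.3×1.715×0.48 = 3.540 m³/s
Panel 5-6: Δb = 6.1 m, d̄ = (1.57+0.51)/2 = 1.04, v̄ = (0.52+0.19)/2 = 0.355 → q = 6.1×1.04×0.355 = 2.252 m³/s
Q = Σ q = 9.695 m³/s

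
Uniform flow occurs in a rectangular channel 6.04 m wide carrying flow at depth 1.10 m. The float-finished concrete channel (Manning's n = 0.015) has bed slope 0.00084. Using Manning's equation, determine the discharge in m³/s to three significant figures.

A = b·y = 6.04 × 1.10 = 6.644 m²
P = b + 2y = 6.04 + 2×1.10 = 8.240 m
R = A/P = 6.644/8.240 = 0.8063 m
Q = (1/n)·A·R^(2/3)·S^(1/2) = (1/0.015) × 6.644 × 0.8063^(2/3) × 0.00084^(1/2) = 11.12 m³/s

11.1 m³/s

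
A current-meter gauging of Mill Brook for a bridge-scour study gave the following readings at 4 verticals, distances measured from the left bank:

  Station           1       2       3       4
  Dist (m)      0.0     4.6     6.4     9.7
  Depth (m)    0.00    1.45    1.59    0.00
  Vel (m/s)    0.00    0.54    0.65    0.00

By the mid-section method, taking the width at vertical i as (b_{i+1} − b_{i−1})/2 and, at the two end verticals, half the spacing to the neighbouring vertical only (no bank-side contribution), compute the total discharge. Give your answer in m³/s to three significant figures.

w_2 = (6.4 − 0.0)/2 = 3.2 m; q_2 = 0.54 × 1.45 × 3.2 = 2.506 m³/s
w_3 = (9.7 − 4.6)/2 = 2.55 m; q_3 = 0.65 × 1.59 × 2.55 = 2.635 m³/s
Stations 1, 4 contribute zero (depth or velocity is 0).
Q = Σ qᵢ = 5.141 m³/s

5.14 m³/s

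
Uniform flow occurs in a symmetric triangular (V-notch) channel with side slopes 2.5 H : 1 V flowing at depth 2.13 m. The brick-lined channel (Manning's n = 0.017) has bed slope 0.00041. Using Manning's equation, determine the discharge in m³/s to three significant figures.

13.4 m³/s

A = z·y² = 2.5×2.13² = 11.34 m²
P = 2y√(1+z²) = 2×2.13×√(1+2.5²) = 11.47 m
R = A/P = 11.34/11.47 = 0.9888 m
Q = (1/n)·A·R^(2/3)·S^(1/2) = (1/0.017) × 11.34 × 0.9888^(2/3) × 0.00041^(1/2) = 13.41 m³/s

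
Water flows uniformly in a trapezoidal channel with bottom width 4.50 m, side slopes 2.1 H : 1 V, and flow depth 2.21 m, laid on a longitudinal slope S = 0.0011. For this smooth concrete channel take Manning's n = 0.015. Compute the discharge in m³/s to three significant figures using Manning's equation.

A = (b + z·y)·y = (4.50 + 2.1×2.21)×2.21 = 20.20 m²
P = b + 2y√(1+z²) = 4.50 + 2×2.21×√(1+2.1²) = 14.78 m
R = A/P = 20.20/14.78 = 1.367 m
Q = (1/n)·A·R^(2/3)·S^(1/2) = (1/0.015) × 20.20 × 1.367^(2/3) × 0.0011^(1/2) = 55.01 m³/s

55.0 m³/s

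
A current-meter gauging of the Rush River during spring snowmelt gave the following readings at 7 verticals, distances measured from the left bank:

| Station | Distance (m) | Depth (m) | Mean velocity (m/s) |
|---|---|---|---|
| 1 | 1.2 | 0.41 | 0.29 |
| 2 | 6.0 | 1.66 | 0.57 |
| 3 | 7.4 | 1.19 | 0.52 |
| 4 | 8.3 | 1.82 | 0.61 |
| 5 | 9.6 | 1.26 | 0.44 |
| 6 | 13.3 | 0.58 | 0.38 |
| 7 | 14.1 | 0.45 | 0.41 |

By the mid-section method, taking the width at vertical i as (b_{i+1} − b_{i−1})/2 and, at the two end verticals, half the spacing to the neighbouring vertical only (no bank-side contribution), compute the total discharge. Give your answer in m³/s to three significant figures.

7.11 m³/s

w_1 = (6.0 − 1.2)/2 = 2.4 m; q_1 = 0.29 × 0.41 × 2.4 = 0.2854 m³/s
w_2 = (7.4 − 1.2)/2 = 3.1 m; q_2 = 0.57 × 1.66 × 3.1 = 2.933 m³/s
w_3 = (8.3 − 6.0)/2 = 1.15 m; q_3 = 0.52 × 1.19 × 1.15 = 0.7116 m³/s
w_4 = (9.6 − 7.4)/2 = 1.1 m; q_4 = 0.61 × 1.82 × 1.1 = 1.221 m³/s
w_5 = (13.3 − 8.3)/2 = 2.5 m; q_5 = 0.44 × 1.26 × 2.5 = 1.386 m³/s
w_6 = (14.1 − 9.6)/2 = 2.25 m; q_6 = 0.38 × 0.58 × 2.25 = 0.4959 m³/s
w_7 = (14.1 − 13.3)/2 = 0.4 m; q_7 = 0.41 × 0.45 × 0.4 = 0.07380 m³/s
Q = Σ qᵢ = 7.107 m³/s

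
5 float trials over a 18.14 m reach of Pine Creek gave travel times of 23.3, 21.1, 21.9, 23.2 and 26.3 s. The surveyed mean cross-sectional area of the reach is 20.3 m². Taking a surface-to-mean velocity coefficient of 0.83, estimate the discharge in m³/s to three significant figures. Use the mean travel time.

t̄ = (23.3 + 21.1 + 21.9 + 23.2 + 26.3) / 5 = 23.16 s
v_surface = L / t̄ = 18.14 / 23.16 = 0.7832 m/s
v_mean = 0.83 × 0.7832 = 0.6501 m/s
Q = A × v_mean = 20.3 × 0.6501 = 13.20 m³/s

13.2 m³/s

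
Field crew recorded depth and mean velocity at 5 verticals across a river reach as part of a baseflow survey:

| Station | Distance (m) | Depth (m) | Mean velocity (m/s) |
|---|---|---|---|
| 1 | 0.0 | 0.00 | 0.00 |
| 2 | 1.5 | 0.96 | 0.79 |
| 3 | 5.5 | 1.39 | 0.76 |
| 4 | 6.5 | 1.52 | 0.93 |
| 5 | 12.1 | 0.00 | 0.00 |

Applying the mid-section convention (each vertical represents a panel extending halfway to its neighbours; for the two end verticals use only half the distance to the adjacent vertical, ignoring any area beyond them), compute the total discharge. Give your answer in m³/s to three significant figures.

9.39 m³/s

w_2 = (5.5 − 0.0)/2 = 2.75 m; q_2 = 0.79 × 0.96 × 2.75 = 2.086 m³/s
w_3 = (6.5 − 1.5)/2 = 2.5 m; q_3 = 0.76 × 1.39 × 2.5 = 2.641 m³/s
w_4 = (12.1 − 5.5)/2 = 3.3 m; q_4 = 0.93 × 1.52 × 3.3 = 4.665 m³/s
Stations 1, 5 contribute zero (depth or velocity is 0).
Q = Σ qᵢ = 9.391 m³/s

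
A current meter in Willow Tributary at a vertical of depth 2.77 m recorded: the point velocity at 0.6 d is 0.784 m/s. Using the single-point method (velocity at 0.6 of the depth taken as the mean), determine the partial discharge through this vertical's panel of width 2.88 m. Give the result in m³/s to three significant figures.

v̄ = v₀.₆ = 0.784 m/s
q = v̄ × d × w = 0.7840 × 2.77 × 2.88 = 6.254 m³/s

6.25 m³/s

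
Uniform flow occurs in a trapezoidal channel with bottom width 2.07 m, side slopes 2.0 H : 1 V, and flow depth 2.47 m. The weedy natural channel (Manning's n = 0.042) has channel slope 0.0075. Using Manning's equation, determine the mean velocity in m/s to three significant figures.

2.48 m/s

A = (b + z·y)·y = (2.07 + 2.0×2.47)×2.47 = 17.31 m²
P = b + 2y√(1+z²) = 2.07 + 2×2.47×√(1+2.0²) = 13.12 m
R = A/P = 17.31/13.12 = 1.320 m
Q = (1/n)·A·R^(2/3)·S^(1/2) = (1/0.042) × 17.31 × 1.320^(2/3) × 0.0075^(1/2) = 42.96 m³/s
V = Q/A = 42.96/17.31 = 2.481 m/s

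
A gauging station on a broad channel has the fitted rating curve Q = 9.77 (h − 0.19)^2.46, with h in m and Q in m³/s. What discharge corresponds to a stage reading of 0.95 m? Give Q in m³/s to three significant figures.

Q = 9.77 × (0.95 − 0.19)^2.46 = 9.77 × 0.76^2.46 = 4.974 m³/s

4.97 m³/s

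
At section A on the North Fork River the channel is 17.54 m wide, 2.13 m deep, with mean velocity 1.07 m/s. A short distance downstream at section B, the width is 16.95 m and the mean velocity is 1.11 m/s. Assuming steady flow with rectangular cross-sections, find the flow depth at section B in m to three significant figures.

2.12 m

Q = A₁V₁ = (17.54×2.13) × 1.07 = 39.98 m³/s
d₂ = Q/(b₂ V₂) = 39.98/(16.95×1.11) = 2.125 m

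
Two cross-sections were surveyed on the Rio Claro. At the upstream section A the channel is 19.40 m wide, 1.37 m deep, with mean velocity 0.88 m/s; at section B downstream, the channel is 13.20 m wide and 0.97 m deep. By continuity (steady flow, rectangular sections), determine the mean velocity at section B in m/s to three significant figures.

1.83 m/s

Q = A₁V₁ = (19.40×1.37) × 0.88 = 23.39 m³/s
A₂ = 13.20 × 0.97 = 12.80 m²
V₂ = Q/A₂ = 23.39/12.80 = 1.827 m/s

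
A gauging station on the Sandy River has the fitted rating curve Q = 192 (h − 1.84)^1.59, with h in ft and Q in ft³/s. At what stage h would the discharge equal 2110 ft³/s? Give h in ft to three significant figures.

6.36 ft

h − h₀ = (Q/C)^(1/b) = (2110/192)^(1/1.59) = 4.515 ft
h = 1.84 + 4.515 = 6.355 ft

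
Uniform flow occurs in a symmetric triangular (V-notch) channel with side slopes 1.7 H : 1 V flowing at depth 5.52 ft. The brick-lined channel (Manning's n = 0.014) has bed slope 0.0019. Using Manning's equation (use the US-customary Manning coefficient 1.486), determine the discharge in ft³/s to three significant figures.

A = z·y² = 1.7×5.52² = 51.80 ft²
P = 2y√(1+z²) = 2×5.52×√(1+1.7²) = 21.77 ft
R = A/P = 51.80/21.77 = 2.379 ft
Q = (1.486/n)·A·R^(2/3)·S^(1/2) = (1.486/0.014) × 51.80 × 2.379^(2/3) × 0.0019^(1/2) = 427.1 ft³/s

427 ft³/s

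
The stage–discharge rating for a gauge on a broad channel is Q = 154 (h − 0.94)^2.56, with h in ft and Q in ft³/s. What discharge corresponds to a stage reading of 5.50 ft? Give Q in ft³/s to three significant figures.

Q = 154 × (5.50 − 0.94)^2.56 = 154 × 4.56^2.56 = 7490 ft³/s

7490 ft³/s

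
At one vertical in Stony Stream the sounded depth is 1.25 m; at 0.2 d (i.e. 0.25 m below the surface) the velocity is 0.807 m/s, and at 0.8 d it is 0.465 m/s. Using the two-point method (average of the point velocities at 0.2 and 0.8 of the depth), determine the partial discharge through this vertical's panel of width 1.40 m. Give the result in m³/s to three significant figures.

v̄ = (0.807 + 0.465) / 2 = 0.6360 m/s
q = v̄ × d × w = 0.6360 × 1.25 × 1.40 = 1.113 m³/s

1.11 m³/s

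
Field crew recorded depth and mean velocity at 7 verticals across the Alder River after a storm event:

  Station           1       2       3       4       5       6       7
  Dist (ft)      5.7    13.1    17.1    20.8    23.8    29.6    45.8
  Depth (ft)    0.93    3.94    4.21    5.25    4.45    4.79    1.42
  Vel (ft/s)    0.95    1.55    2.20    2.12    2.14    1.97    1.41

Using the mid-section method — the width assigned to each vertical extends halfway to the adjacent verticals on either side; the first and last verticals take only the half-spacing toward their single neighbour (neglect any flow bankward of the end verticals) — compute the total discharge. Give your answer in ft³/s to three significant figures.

273 ft³/s

w_1 = (13.1 − 5.7)/2 = 3.7 ft; q_1 = 0.95 × 0.93 × 3.7 = 3.269 ft³/s
w_2 = (17.1 − 5.7)/2 = 5.7 ft; q_2 = 1.55 × 3.94 × 5.7 = 34.81 ft³/s
w_3 = (20.8 − 13.1)/2 = 3.85 ft; q_3 = 2.20 × 4.21 × 3.85 = 35.66 ft³/s
w_4 = (23.8 − 17.1)/2 = 3.35 ft; q_4 = 2.12 × 5.25 × 3.35 = 37.29 ft³/s
w_5 = (29.6 − 20.8)/2 = 4.4 ft; q_5 = 2.14 × 4.45 × 4.4 = 41.90 ft³/s
w_6 = (45.8 − 23.8)/2 = 11 ft; q_6 = 1.97 × 4.79 × 11 = 103.8 ft³/s
w_7 = (45.8 − 29.6)/2 = 8.1 ft; q_7 = 1.41 × 1.42 × 8.1 = 16.22 ft³/s
Q = Σ qᵢ = 272.9 ft³/s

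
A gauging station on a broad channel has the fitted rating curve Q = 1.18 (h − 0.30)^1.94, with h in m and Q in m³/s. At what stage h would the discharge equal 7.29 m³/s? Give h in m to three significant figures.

h − h₀ = (Q/C)^(1/b) = (7.29/1.18)^(1/1.94) = 2.557 m
h = 0.30 + 2.557 = 2.857 m

2.86 m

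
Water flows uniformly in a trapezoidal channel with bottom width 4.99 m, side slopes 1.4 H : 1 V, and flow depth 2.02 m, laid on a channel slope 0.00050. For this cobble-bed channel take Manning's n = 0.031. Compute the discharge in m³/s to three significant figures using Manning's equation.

13.7 m³/s

A = (b + z·y)·y = (4.99 + 1.4×2.02)×2.02 = 15.79 m²
P = b + 2y√(1+z²) = 4.99 + 2×2.02×√(1+1.4²) = 11.94 m
R = A/P = 15.79/11.94 = 1.323 m
Q = (1/n)·A·R^(2/3)·S^(1/2) = (1/0.031) × 15.79 × 1.323^(2/3) × 0.00050^(1/2) = 13.73 m³/s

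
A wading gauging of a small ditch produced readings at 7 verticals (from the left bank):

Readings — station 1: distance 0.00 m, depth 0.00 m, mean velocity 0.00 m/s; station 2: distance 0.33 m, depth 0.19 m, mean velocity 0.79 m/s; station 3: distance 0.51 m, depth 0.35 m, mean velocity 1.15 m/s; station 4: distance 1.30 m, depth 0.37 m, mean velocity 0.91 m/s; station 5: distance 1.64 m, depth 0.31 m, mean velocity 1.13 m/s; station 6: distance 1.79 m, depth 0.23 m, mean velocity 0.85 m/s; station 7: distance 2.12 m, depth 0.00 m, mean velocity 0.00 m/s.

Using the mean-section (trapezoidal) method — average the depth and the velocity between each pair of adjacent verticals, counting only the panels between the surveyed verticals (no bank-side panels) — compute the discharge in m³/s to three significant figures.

0.527 m³/s

Panel 1-2: Δb = 0.33 m, d̄ = (0.00+0.19)/2 = 0.095, v̄ = (0.00+0.79)/2 = 0.395 → q = 0.33×0.095×0.395 = 0.01238 m³/s
Panel 2-3: Δb = 0.18 m, d̄ = (0.19+0.35)/2 = 0.27, v̄ = (0.79+1.15)/2 = 0.97 → q = 0.18×0.27×0.97 = 0.04714 m³/s
Panel 3-4: Δb = 0.79 m, d̄ = (0.35+0.37)/2 = 0.36, v̄ = (1.15+0.91)/2 = 1.03 → q = 0.79×0.36×1.03 = 0.2929 m³/s
Panel 4-5: Δb = 0.34 m, d̄ = (0.37+0.31)/2 = 0.34, v̄ = (0.91+1.13)/2 = 1.02 → q = 0.34×0.34×1.02 = 0.1179 m³/s
Panel 5-6: Δb = 0.15 m, d̄ = (0.31+0.23)/2 = 0.27, v̄ = (1.13+0.85)/2 = 0.99 → q = 0.15×0.27×0.99 = 0.04010 m³/s
Panel 6-7: Δb = 0.33 m, d̄ = (0.23+0.00)/2 = 0.115, v̄ = (0.85+0.00)/2 = 0.425 → q = 0.33×0.115×0.425 = 0.01613 m³/s
Q = Σ q = 0.5266 m³/s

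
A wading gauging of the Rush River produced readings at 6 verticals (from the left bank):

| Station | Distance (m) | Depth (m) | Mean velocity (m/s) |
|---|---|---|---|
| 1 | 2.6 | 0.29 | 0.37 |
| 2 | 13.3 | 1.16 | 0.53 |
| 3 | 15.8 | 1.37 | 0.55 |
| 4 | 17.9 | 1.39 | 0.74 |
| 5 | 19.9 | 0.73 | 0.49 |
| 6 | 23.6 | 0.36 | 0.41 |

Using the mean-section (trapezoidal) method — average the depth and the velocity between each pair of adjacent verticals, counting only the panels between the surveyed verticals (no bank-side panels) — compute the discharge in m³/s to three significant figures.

9.28 m³/s

Panel 1-2: Δb = 10.7 m, d̄ = (0.29+1.16)/2 = 0.725, v̄ = (0.37+0.53)/2 = 0.45 → q = 10.7×0.725×0.45 = 3.491 m³/s
Panel 2-3: Δb = 2.5 m, d̄ = (1.16+1.37)/2 = 1.265, v̄ = (0.53+0.55)/2 = 0.54 → q = 2.5×1.265×0.54 = 1.708 m³/s
Panel 3-4: Δb = 2.1 m, d̄ = (1.37+1.39)/2 = 1.38, v̄ = (0.55+0.74)/2 = 0.645 → q = 2.1×1.38×0.645 = 1.869 m³/s
Panel 4-5: Δb = 2 m, d̄ = (1.39+0.73)/2 = 1.06, v̄ = (0.74+0.49)/2 = 0.615 → q = 2×1.06×0.615 = 1.304 m³/s
Panel 5-6: Δb = 3.7 m, d̄ = (0.73+0.36)/2 = 0.545, v̄ = (0.49+0.41)/2 = 0.45 → q = 3.7×0.545×0.45 = 0.9074 m³/s
Q = Σ q = 9.279 m³/s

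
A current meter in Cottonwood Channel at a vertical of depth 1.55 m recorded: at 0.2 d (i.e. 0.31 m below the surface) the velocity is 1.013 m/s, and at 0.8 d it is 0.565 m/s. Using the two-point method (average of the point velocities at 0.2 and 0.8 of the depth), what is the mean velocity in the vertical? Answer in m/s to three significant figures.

v̄ = (1.013 + 0.565) / 2 = 0.7890 m/s

0.789 m/s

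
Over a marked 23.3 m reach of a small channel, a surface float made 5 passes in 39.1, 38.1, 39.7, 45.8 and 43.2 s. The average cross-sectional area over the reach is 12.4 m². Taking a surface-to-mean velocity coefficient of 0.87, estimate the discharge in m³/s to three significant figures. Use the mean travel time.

t̄ = (39.1 + 38.1 + 39.7 + 45.8 + 43.2) / 5 = 41.18 s
v_surface = L / t̄ = 23.3 / 41.18 = 0.5658 m/s
v_mean = 0.87 × 0.5658 = 0.4923 m/s
Q = A × v_mean = 12.4 × 0.4923 = 6.104 m³/s

6.10 m³/s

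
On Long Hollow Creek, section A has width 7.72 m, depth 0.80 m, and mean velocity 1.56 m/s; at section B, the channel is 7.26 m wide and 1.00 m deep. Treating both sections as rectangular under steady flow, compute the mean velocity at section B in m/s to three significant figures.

1.33 m/s

Q = A₁V₁ = (7.72×0.80) × 1.56 = 9.635 m³/s
A₂ = 7.26 × 1.00 = 7.260 m²
V₂ = Q/A₂ = 9.635/7.260 = 1.327 m/s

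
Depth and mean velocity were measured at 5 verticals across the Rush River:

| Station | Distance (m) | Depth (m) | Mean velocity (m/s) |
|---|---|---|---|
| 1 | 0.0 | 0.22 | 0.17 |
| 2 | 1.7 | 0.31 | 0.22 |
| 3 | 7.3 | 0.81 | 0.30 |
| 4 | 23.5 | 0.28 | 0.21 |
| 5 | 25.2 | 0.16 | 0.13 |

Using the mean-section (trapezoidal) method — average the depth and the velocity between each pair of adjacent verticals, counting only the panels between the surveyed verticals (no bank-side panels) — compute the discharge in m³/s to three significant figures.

3.22 m³/s

Panel 1-2: Δb = 1.7 m, d̄ = (0.22+0.31)/2 = 0.265, v̄ = (0.17+0.22)/2 = 0.195 → q = 1.7×0.265×0.195 = 0.08785 m³/s
Panel 2-3: Δb = 5.6 m, d̄ = (0.31+0.81)/2 = 0.56, v̄ = (0.22+0.30)/2 = 0.26 → q = 5.6×0.56×0.26 = 0.8154 m³/s
Panel 3-4: Δb = 16.2 m, d̄ = (0.81+0.28)/2 = 0.545, v̄ = (0.30+0.21)/2 = 0.255 → q = 16.2×0.545×0.255 = 2.251 m³/s
Panel 4-5: Δb = 1.7 m, d̄ = (0.28+0.16)/2 = 0.22, v̄ = (0.21+0.13)/2 = 0.17 → q = 1.7×0.22×0.17 = 0.06358 m³/s
Q = Σ q = 3.218 m³/s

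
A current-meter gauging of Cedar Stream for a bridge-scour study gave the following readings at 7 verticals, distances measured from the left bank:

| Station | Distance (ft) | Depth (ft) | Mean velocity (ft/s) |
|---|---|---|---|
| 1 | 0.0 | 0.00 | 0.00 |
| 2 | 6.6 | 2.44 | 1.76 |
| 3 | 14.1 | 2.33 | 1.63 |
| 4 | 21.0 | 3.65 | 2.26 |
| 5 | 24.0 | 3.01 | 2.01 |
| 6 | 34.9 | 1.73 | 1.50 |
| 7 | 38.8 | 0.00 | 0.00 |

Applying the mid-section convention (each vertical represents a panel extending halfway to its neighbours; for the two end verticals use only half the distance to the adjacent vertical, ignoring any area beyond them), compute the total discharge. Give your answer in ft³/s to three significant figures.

160 ft³/s

w_2 = (14.1 − 0.0)/2 = 7.05 ft; q_2 = 1.76 × 2.44 × 7.05 = 30.28 ft³/s
w_3 = (21.0 − 6.6)/2 = 7.2 ft; q_3 = 1.63 × 2.33 × 7.2 = 27.34 ft³/s
w_4 = (24.0 − 14.1)/2 = 4.95 ft; q_4 = 2.26 × 3.65 × 4.95 = 40.83 ft³/s
w_5 = (34.9 − 21.0)/2 = 6.95 ft; q_5 = 2.01 × 3.01 × 6.95 = 42.05 ft³/s
w_6 = (38.8 − 24.0)/2 = 7.4 ft; q_6 = 1.50 × 1.73 × 7.4 = 19.20 ft³/s
Stations 1, 7 contribute zero (depth or velocity is 0).
Q = Σ qᵢ = 159.7 ft³/s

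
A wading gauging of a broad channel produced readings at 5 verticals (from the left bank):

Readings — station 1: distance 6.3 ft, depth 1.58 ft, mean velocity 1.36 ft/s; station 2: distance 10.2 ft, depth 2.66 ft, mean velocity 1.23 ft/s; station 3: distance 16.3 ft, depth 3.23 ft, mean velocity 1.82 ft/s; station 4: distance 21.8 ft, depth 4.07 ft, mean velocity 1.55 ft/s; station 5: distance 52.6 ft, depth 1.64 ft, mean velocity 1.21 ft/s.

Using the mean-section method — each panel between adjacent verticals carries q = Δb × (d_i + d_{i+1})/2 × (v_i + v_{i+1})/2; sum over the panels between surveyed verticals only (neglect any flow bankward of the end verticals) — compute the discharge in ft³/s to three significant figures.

Panel 1-2: Δb = 3.9 ft, d̄ = (1.58+2.66)/2 = 2.12, v̄ = (1.36+1.23)/2 = 1.295 → q = 3.9×2.12×1.295 = 10.71 ft³/s
Panel 2-3: Δb = 6.1 ft, d̄ = (2.66+3.23)/2 = 2.945, v̄ = (1.23+1.82)/2 = 1.525 → q = 6.1×2.945×1.525 = 27.40 ft³/s
Panel 3-4: Δb = 5.5 ft, d̄ = (3.23+4.07)/2 = 3.65, v̄ = (1.82+1.55)/2 = 1.685 → q = 5.5×3.65×1.685 = 33.83 ft³/s
Panel 4-5: Δb = 30.8 ft, d̄ = (4.07+1.64)/2 = 2.855, v̄ = (1.55+1.21)/2 = 1.38 → q = 30.8×2.855×1.38 = 121.3 ft³/s
Q = Σ q = 193.3 ft³/s

193 ft³/s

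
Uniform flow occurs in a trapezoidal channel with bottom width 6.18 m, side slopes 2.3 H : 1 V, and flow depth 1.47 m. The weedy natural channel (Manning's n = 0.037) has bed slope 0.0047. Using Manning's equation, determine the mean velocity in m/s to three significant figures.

1.90 m/s

A = (b + z·y)·y = (6.18 + 2.3×1.47)×1.47 = 14.05 m²
P = b + 2y√(1+z²) = 6.18 + 2×1.47×√(1+2.3²) = 13.55 m
R = A/P = 14.05/13.55 = 1.037 m
Q = (1/n)·A·R^(2/3)·S^(1/2) = (1/0.037) × 14.05 × 1.037^(2/3) × 0.0047^(1/2) = 26.68 m³/s
V = Q/A = 26.68/14.05 = 1.898 m/s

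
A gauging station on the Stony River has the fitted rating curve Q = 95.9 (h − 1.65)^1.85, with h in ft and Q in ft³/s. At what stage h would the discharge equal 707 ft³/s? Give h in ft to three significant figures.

4.59 ft

h − h₀ = (Q/C)^(1/b) = (707/95.9)^(1/1.85) = 2.944 ft
h = 1.65 + 2.944 = 4.594 ft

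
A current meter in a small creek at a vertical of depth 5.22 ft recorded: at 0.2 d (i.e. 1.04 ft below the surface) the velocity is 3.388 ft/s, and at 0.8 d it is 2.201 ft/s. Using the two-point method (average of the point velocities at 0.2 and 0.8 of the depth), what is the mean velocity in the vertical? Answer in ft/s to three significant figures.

v̄ = (3.388 + 2.201) / 2 = 2.795 ft/s

2.79 ft/s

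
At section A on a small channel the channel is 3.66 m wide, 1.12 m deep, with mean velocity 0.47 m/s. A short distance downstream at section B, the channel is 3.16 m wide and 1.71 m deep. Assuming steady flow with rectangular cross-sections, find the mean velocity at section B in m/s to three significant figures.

Q = A₁V₁ = (3.66×1.12) × 0.47 = 1.927 m³/s
A₂ = 3.16 × 1.71 = 5.404 m²
V₂ = Q/A₂ = 1.927/5.404 = 0.3565 m/s

0.357 m/s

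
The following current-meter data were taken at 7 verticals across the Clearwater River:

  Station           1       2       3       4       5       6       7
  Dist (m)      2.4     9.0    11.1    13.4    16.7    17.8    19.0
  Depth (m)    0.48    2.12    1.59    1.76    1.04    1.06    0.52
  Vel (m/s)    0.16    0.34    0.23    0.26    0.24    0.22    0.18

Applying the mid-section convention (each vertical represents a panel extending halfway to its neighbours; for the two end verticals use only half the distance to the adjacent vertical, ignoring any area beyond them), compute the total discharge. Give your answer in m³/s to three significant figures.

w_1 = (9.0 − 2.4)/2 = 3.3 m; q_1 = 0.16 × 0.48 × 3.3 = 0.2534 m³/s
w_2 = (11.1 − 2.4)/2 = 4.35 m; q_2 = 0.34 × 2.12 × 4.35 = 3.135 m³/s
w_3 = (13.4 − 9.0)/2 = 2.2 m; q_3 = 0.23 × 1.59 × 2.2 = 0.8045 m³/s
w_4 = (16.7 − 11.1)/2 = 2.8 m; q_4 = 0.26 × 1.76 × 2.8 = 1.281 m³/s
w_5 = (17.8 − 13.4)/2 = 2.2 m; q_5 = 0.24 × 1.04 × 2.2 = 0.5491 m³/s
w_6 = (19.0 − 16.7)/2 = 1.15 m; q_6 = 0.22 × 1.06 × 1.15 = 0.2682 m³/s
w_7 = (19.0 − 17.8)/2 = 0.6 m; q_7 = 0.18 × 0.52 × 0.6 = 0.05616 m³/s
Q = Σ qᵢ = 6.348 m³/s

6.35 m³/s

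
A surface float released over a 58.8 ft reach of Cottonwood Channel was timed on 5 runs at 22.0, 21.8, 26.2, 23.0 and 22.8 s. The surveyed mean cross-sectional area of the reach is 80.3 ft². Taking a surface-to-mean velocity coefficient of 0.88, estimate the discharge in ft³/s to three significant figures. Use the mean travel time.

179 ft³/s

t̄ = (22.0 + 21.8 + 26.2 + 23.0 + 22.8) / 5 = 23.16 s
v_surface = L / t̄ = 58.8 / 23.16 = 2.539 ft/s
v_mean = 0.88 × 2.539 = 2.234 ft/s
Q = A × v_mean = 80.3 × 2.234 = 179.4 ft³/s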